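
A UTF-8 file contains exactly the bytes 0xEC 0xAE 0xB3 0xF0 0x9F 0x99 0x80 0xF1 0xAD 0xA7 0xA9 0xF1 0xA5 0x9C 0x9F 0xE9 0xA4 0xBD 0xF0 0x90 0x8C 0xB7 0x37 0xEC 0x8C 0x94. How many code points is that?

8

Byte at offset 0: 0xEC = 11101100 → 3-byte char (#1). Advance 3.
Byte at offset 3: 0xF0 = 11110000 → 4-byte char (#2). Advance 4.
Byte at offset 7: 0xF1 = 11110001 → 4-byte char (#3). Advance 4.
Byte at offset 11: 0xF1 = 11110001 → 4-byte char (#4). Advance 4.
Byte at offset 15: 0xE9 = 11101001 → 3-byte char (#5). Advance 3.
Byte at offset 18: 0xF0 = 11110000 → 4-byte char (#6). Advance 4.
Byte at offset 22: 0x37 = 00110111 → 1-byte char (#7). Advance 1.
Byte at offset 23: 0xEC = 11101100 → 3-byte char (#8). Advance 3.
Reached end at offset 26 after 8 code points.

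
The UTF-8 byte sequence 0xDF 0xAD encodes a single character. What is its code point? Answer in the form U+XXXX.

Leading byte 0xDF = 11011111 matches 110xxxxx → 2-byte sequence.
Byte 1: 0xDF = 11011111, payload 11111 (5 bits).
Byte 2: 0xAD = 10101101 (10xxxxxx ✓), payload 101101.
Concatenate: 11111101101 = 0x7ED (11 bits → U+07ED).

U+07ED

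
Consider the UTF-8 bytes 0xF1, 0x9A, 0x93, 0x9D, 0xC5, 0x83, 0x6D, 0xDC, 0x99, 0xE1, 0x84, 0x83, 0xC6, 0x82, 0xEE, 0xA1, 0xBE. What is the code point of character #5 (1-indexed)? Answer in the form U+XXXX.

U+1103

Offset 0: leading byte 0xF1 = 11110001 → 4-byte char #1 = F1 9A 93 9D.
Offset 4: leading byte 0xC5 = 11000101 → 2-byte char #2 = C5 83.
Offset 6: leading byte 0x6D = 01101101 → 1-byte char #3 = 6D.
Offset 7: leading byte 0xDC = 11011100 → 2-byte char #4 = DC 99.
Offset 9: leading byte 0xE1 = 11100001 → 3-byte char #5 = E1 84 83.
Leading byte 0xE1 = 11100001 matches 1110xxxx → 3-byte sequence.
Byte 1: 0xE1 = 11100001, payload 0001 (4 bits).
Byte 2: 0x84 = 10000100 (10xxxxxx ✓), payload 000100.
Byte 3: 0x83 = 10000011 (10xxxxxx ✓), payload 000011.
Concatenate: 0001000100000011 = 0x1103 (16 bits → U+1103).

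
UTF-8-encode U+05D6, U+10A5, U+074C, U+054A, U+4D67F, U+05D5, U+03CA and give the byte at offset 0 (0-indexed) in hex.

U+05D6 → 2-byte form D7 96 at offsets 0–1.
Offset 0 falls in char 1's range; it's byte 1 of D7 96 = 0xD7.

0xD7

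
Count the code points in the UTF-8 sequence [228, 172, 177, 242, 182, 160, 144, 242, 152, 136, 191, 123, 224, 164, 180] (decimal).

Byte at offset 0: 0xE4 = 11100100 → 3-byte char (#1). Advance 3.
Byte at offset 3: 0xF2 = 11110010 → 4-byte char (#2). Advance 4.
Byte at offset 7: 0xF2 = 11110010 → 4-byte char (#3). Advance 4.
Byte at offset 11: 0x7B = 01111011 → 1-byte char (#4). Advance 1.
Byte at offset 12: 0xE0 = 11100000 → 3-byte char (#5). Advance 3.
Reached end at offset 15 after 5 code points.

5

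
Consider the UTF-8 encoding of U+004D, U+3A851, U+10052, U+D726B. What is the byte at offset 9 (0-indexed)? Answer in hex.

0xF3

U+004D → 1-byte form 4D at offsets 0–0.
U+3A851 → 4-byte form F0 BA A1 91 at offsets 1–4.
U+10052 → 4-byte form F0 90 81 92 at offsets 5–8.
U+D726B → 4-byte form F3 97 89 AB at offsets 9–12.
Offset 9 falls in char 4's range; it's byte 1 of F3 97 89 AB = 0xF3.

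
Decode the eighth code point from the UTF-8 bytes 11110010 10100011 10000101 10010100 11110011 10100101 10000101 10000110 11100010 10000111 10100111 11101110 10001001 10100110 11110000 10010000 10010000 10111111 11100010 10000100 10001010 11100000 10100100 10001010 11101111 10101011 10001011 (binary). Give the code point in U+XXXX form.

U+FACB

Offset 0: leading byte 0xF2 = 11110010 → 4-byte char #1 = F2 A3 85 94.
Offset 4: leading byte 0xF3 = 11110011 → 4-byte char #2 = F3 A5 85 86.
Offset 8: leading byte 0xE2 = 11100010 → 3-byte char #3 = E2 87 A7.
Offset 11: leading byte 0xEE = 11101110 → 3-byte char #4 = EE 89 A6.
Offset 14: leading byte 0xF0 = 11110000 → 4-byte char #5 = F0 90 90 BF.
Offset 18: leading byte 0xE2 = 11100010 → 3-byte char #6 = E2 84 8A.
Offset 21: leading byte 0xE0 = 11100000 → 3-byte char #7 = E0 A4 8A.
Offset 24: leading byte 0xEF = 11101111 → 3-byte char #8 = EF AB 8B.
Leading byte 0xEF = 11101111 matches 1110xxxx → 3-byte sequence.
Byte 1: 0xEF = 11101111, payload 1111 (4 bits).
Byte 2: 0xAB = 10101011 (10xxxxxx ✓), payload 101011.
Byte 3: 0x8B = 10001011 (10xxxxxx ✓), payload 001011.
Concatenate: 1111101011001011 = 0xFACB (16 bits → U+FACB).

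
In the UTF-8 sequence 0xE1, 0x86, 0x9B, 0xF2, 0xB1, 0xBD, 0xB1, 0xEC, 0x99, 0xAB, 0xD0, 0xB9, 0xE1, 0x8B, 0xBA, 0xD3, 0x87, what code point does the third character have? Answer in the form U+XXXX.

Offset 0: leading byte 0xE1 = 11100001 → 3-byte char #1 = E1 86 9B.
Offset 3: leading byte 0xF2 = 11110010 → 4-byte char #2 = F2 B1 BD B1.
Offset 7: leading byte 0xEC = 11101100 → 3-byte char #3 = EC 99 AB.
Leading byte 0xEC = 11101100 matches 1110xxxx → 3-byte sequence.
Byte 1: 0xEC = 11101100, payload 1100 (4 bits).
Byte 2: 0x99 = 10011001 (10xxxxxx ✓), payload 011001.
Byte 3: 0xAB = 10101011 (10xxxxxx ✓), payload 101011.
Concatenate: 1100011001101011 = 0xC66B (16 bits → U+C66B).

U+C66B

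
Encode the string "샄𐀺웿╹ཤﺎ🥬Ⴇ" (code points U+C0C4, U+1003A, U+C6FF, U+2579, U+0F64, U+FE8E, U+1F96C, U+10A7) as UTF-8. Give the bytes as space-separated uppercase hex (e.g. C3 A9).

EC 83 84 F0 90 80 BA EC 9B BF E2 95 B9 E0 BD A4 EF BA 8E F0 9F A5 AC E1 82 A7

U+C0C4: 3-byte form → EC 83 84.
U+1003A: 4-byte form → F0 90 80 BA.
U+C6FF: 3-byte form → EC 9B BF.
U+2579: 3-byte form → E2 95 B9.
U+0F64: 3-byte form → E0 BD A4.
U+FE8E: 3-byte form → EF BA 8E.
U+1F96C: 4-byte form → F0 9F A5 AC.
U+10A7: 3-byte form → E1 82 A7.
Concatenated (26 bytes): EC 83 84 F0 90 80 BA EC 9B BF E2 95 B9 E0 BD A4 EF BA 8E F0 9F A5 AC E1 82 A7.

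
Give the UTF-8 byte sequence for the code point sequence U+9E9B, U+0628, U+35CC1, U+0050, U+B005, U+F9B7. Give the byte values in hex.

E9 BA 9B D8 A8 F0 B5 B3 81 50 EB 80 85 EF A6 B7

U+9E9B: 3-byte form → E9 BA 9B.
U+0628: 2-byte form → D8 A8.
U+35CC1: 4-byte form → F0 B5 B3 81.
U+0050: 1-byte form → 50.
U+B005: 3-byte form → EB 80 85.
U+F9B7: 3-byte form → EF A6 B7.
Concatenated (16 bytes): E9 BA 9B D8 A8 F0 B5 B3 81 50 EB 80 85 EF A6 B7.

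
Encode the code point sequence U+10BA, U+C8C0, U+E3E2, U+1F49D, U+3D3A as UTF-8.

E1 82 BA EC A3 80 EE 8F A2 F0 9F 92 9D E3 B4 BA

U+10BA: 3-byte form → E1 82 BA.
U+C8C0: 3-byte form → EC A3 80.
U+E3E2: 3-byte form → EE 8F A2.
U+1F49D: 4-byte form → F0 9F 92 9D.
U+3D3A: 3-byte form → E3 B4 BA.
Concatenated (16 bytes): E1 82 BA EC A3 80 EE 8F A2 F0 9F 92 9D E3 B4 BA.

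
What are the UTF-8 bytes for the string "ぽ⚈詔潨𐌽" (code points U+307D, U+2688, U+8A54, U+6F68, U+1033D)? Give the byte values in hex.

E3 81 BD E2 9A 88 E8 A9 94 E6 BD A8 F0 90 8C BD

U+307D: 3-byte form → E3 81 BD.
U+2688: 3-byte form → E2 9A 88.
U+8A54: 3-byte form → E8 A9 94.
U+6F68: 3-byte form → E6 BD A8.
U+1033D: 4-byte form → F0 90 8C BD.
Concatenated (16 bytes): E3 81 BD E2 9A 88 E8 A9 94 E6 BD A8 F0 90 8C BD.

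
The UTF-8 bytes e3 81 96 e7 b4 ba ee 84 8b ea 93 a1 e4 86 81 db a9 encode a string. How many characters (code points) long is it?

6

Byte at offset 0: 0xE3 = 11100011 → 3-byte char (#1). Advance 3.
Byte at offset 3: 0xE7 = 11100111 → 3-byte char (#2). Advance 3.
Byte at offset 6: 0xEE = 11101110 → 3-byte char (#3). Advance 3.
Byte at offset 9: 0xEA = 11101010 → 3-byte char (#4). Advance 3.
Byte at offset 12: 0xE4 = 11100100 → 3-byte char (#5). Advance 3.
Byte at offset 15: 0xDB = 11011011 → 2-byte char (#6). Advance 2.
Reached end at offset 17 after 6 code points.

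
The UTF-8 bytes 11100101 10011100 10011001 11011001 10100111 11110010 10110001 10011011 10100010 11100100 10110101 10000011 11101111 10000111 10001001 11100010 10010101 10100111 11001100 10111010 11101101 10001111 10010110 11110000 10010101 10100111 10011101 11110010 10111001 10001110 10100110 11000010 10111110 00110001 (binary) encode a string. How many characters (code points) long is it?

12

Byte at offset 0: 0xE5 = 11100101 → 3-byte char (#1). Advance 3.
Byte at offset 3: 0xD9 = 11011001 → 2-byte char (#2). Advance 2.
Byte at offset 5: 0xF2 = 11110010 → 4-byte char (#3). Advance 4.
Byte at offset 9: 0xE4 = 11100100 → 3-byte char (#4). Advance 3.
Byte at offset 12: 0xEF = 11101111 → 3-byte char (#5). Advance 3.
Byte at offset 15: 0xE2 = 11100010 → 3-byte char (#6). Advance 3.
Byte at offset 18: 0xCC = 11001100 → 2-byte char (#7). Advance 2.
Byte at offset 20: 0xED = 11101101 → 3-byte char (#8). Advance 3.
Byte at offset 23: 0xF0 = 11110000 → 4-byte char (#9). Advance 4.
Byte at offset 27: 0xF2 = 11110010 → 4-byte char (#10). Advance 4.
Byte at offset 31: 0xC2 = 11000010 → 2-byte char (#11). Advance 2.
Byte at offset 33: 0x31 = 00110001 → 1-byte char (#12). Advance 1.
Reached end at offset 34 after 12 code points.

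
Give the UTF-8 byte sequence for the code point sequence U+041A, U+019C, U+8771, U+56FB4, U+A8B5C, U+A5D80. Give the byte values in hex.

U+041A: 2-byte form → D0 9A.
U+019C: 2-byte form → C6 9C.
U+8771: 3-byte form → E8 9D B1.
U+56FB4: 4-byte form → F1 96 BE B4.
U+A8B5C: 4-byte form → F2 A8 AD 9C.
U+A5D80: 4-byte form → F2 A5 B6 80.
Concatenated (19 bytes): D0 9A C6 9C E8 9D B1 F1 96 BE B4 F2 A8 AD 9C F2 A5 B6 80.

D0 9A C6 9C E8 9D B1 F1 96 BE B4 F2 A8 AD 9C F2 A5 B6 80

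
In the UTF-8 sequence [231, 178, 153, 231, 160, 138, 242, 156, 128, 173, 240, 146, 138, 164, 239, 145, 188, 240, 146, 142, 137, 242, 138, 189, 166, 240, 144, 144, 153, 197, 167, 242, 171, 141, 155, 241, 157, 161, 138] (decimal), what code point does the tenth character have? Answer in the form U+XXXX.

U+AB35B

Offset 0: leading byte 0xE7 = 11100111 → 3-byte char #1 = E7 B2 99.
Offset 3: leading byte 0xE7 = 11100111 → 3-byte char #2 = E7 A0 8A.
Offset 6: leading byte 0xF2 = 11110010 → 4-byte char #3 = F2 9C 80 AD.
Offset 10: leading byte 0xF0 = 11110000 → 4-byte char #4 = F0 92 8A A4.
Offset 14: leading byte 0xEF = 11101111 → 3-byte char #5 = EF 91 BC.
Offset 17: leading byte 0xF0 = 11110000 → 4-byte char #6 = F0 92 8E 89.
Offset 21: leading byte 0xF2 = 11110010 → 4-byte char #7 = F2 8A BD A6.
Offset 25: leading byte 0xF0 = 11110000 → 4-byte char #8 = F0 90 90 99.
Offset 29: leading byte 0xC5 = 11000101 → 2-byte char #9 = C5 A7.
Offset 31: leading byte 0xF2 = 11110010 → 4-byte char #10 = F2 AB 8D 9B.
Leading byte 0xF2 = 11110010 matches 11110xxx → 4-byte sequence.
Byte 1: 0xF2 = 11110010, payload 010 (3 bits).
Byte 2: 0xAB = 10101011 (10xxxxxx ✓), payload 101011.
Byte 3: 0x8D = 10001101 (10xxxxxx ✓), payload 001101.
Byte 4: 0x9B = 10011011 (10xxxxxx ✓), payload 011011.
Concatenate: 010101011001101011011 = 0xAB35B (21 bits → U+AB35B).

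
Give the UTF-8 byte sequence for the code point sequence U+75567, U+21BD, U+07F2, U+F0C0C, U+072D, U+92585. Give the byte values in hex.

U+75567: 4-byte form → F1 B5 95 A7.
U+21BD: 3-byte form → E2 86 BD.
U+07F2: 2-byte form → DF B2.
U+F0C0C: 4-byte form → F3 B0 B0 8C.
U+072D: 2-byte form → DC AD.
U+92585: 4-byte form → F2 92 96 85.
Concatenated (19 bytes): F1 B5 95 A7 E2 86 BD DF B2 F3 B0 B0 8C DC AD F2 92 96 85.

F1 B5 95 A7 E2 86 BD DF B2 F3 B0 B0 8C DC AD F2 92 96 85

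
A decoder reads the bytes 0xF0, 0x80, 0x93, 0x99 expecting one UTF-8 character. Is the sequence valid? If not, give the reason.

Leading byte 0xF0 = 11110000 → 4-byte form.
Continuation bytes all match 10xxxxxx. Payload decodes to 0x4D9.
But 0x4D9 < 0x10000, the minimum for a 4-byte sequence — this is an overlong encoding.

invalid (overlong encoding)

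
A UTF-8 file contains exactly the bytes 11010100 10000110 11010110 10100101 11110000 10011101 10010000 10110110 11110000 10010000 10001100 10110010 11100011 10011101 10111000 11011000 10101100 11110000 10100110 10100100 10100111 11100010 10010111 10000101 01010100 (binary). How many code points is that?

Byte at offset 0: 0xD4 = 11010100 → 2-byte char (#1). Advance 2.
Byte at offset 2: 0xD6 = 11010110 → 2-byte char (#2). Advance 2.
Byte at offset 4: 0xF0 = 11110000 → 4-byte char (#3). Advance 4.
Byte at offset 8: 0xF0 = 11110000 → 4-byte char (#4). Advance 4.
Byte at offset 12: 0xE3 = 11100011 → 3-byte char (#5). Advance 3.
Byte at offset 15: 0xD8 = 11011000 → 2-byte char (#6). Advance 2.
Byte at offset 17: 0xF0 = 11110000 → 4-byte char (#7). Advance 4.
Byte at offset 21: 0xE2 = 11100010 → 3-byte char (#8). Advance 3.
Byte at offset 24: 0x54 = 01010100 → 1-byte char (#9). Advance 1.
Reached end at offset 25 after 9 code points.

9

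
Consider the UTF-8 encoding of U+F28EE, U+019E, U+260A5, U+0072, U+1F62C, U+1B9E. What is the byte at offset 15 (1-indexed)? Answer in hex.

1-indexed offset 15 is 0-indexed offset 14.
U+F28EE → 4-byte form F3 B2 A3 AE at offsets 0–3.
U+019E → 2-byte form C6 9E at offsets 4–5.
U+260A5 → 4-byte form F0 A6 82 A5 at offsets 6–9.
U+0072 → 1-byte form 72 at offsets 10–10.
U+1F62C → 4-byte form F0 9F 98 AC at offsets 11–14.
Offset 14 falls in char 5's range; it's byte 4 of F0 9F 98 AC = 0xAC.

0xAC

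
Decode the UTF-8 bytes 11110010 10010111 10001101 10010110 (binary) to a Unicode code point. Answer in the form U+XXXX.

U+97356

Leading byte 0xF2 = 11110010 matches 11110xxx → 4-byte sequence.
Byte 1: 0xF2 = 11110010, payload 010 (3 bits).
Byte 2: 0x97 = 10010111 (10xxxxxx ✓), payload 010111.
Byte 3: 0x8D = 10001101 (10xxxxxx ✓), payload 001101.
Byte 4: 0x96 = 10010110 (10xxxxxx ✓), payload 010110.
Concatenate: 010010111001101010110 = 0x97356 (21 bits → U+97356).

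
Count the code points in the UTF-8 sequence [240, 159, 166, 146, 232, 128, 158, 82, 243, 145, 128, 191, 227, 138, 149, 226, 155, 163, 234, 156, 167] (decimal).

Byte at offset 0: 0xF0 = 11110000 → 4-byte char (#1). Advance 4.
Byte at offset 4: 0xE8 = 11101000 → 3-byte char (#2). Advance 3.
Byte at offset 7: 0x52 = 01010010 → 1-byte char (#3). Advance 1.
Byte at offset 8: 0xF3 = 11110011 → 4-byte char (#4). Advance 4.
Byte at offset 12: 0xE3 = 11100011 → 3-byte char (#5). Advance 3.
Byte at offset 15: 0xE2 = 11100010 → 3-byte char (#6). Advance 3.
Byte at offset 18: 0xEA = 11101010 → 3-byte char (#7). Advance 3.
Reached end at offset 21 after 7 code points.

7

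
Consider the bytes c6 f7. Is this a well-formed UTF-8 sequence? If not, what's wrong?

invalid (non-continuation byte where continuation expected)

Leading byte 0xC6 = 11000110 → 2-byte form.
Byte 2 is 0xF7 = 11110111, which is not 10xxxxxx — expected a continuation byte.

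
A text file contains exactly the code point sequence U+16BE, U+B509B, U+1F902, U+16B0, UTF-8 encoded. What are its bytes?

E1 9A BE F2 B5 82 9B F0 9F A4 82 E1 9A B0

U+16BE: 3-byte form → E1 9A BE.
U+B509B: 4-byte form → F2 B5 82 9B.
U+1F902: 4-byte form → F0 9F A4 82.
U+16B0: 3-byte form → E1 9A B0.
Concatenated (14 bytes): E1 9A BE F2 B5 82 9B F0 9F A4 82 E1 9A B0.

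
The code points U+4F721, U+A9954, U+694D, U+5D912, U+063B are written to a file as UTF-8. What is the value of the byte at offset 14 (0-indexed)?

0x92

U+4F721 → 4-byte form F1 8F 9C A1 at offsets 0–3.
U+A9954 → 4-byte form F2 A9 A5 94 at offsets 4–7.
U+694D → 3-byte form E6 A5 8D at offsets 8–10.
U+5D912 → 4-byte form F1 9D A4 92 at offsets 11–14.
Offset 14 falls in char 4's range; it's byte 4 of F1 9D A4 92 = 0x92.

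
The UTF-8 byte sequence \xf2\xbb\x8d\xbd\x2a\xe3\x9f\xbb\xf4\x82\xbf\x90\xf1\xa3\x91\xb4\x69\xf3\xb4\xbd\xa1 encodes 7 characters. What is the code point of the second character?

U+002A

Offset 0: leading byte 0xF2 = 11110010 → 4-byte char #1 = F2 BB 8D BD.
Offset 4: leading byte 0x2A = 00101010 → 1-byte char #2 = 2A.
Leading byte 0x2A = 00101010 matches 0xxxxxxx → 1-byte sequence.
Byte 1: 0x2A = 00101010, payload 0101010 (7 bits).
Concatenate: 0101010 = 0x2A (7 bits → U+002A).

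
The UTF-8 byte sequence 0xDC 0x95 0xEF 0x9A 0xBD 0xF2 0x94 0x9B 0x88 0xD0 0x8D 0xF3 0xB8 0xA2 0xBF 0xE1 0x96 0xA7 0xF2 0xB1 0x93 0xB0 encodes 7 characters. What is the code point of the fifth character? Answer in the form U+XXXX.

Offset 0: leading byte 0xDC = 11011100 → 2-byte char #1 = DC 95.
Offset 2: leading byte 0xEF = 11101111 → 3-byte char #2 = EF 9A BD.
Offset 5: leading byte 0xF2 = 11110010 → 4-byte char #3 = F2 94 9B 88.
Offset 9: leading byte 0xD0 = 11010000 → 2-byte char #4 = D0 8D.
Offset 11: leading byte 0xF3 = 11110011 → 4-byte char #5 = F3 B8 A2 BF.
Leading byte 0xF3 = 11110011 matches 11110xxx → 4-byte sequence.
Byte 1: 0xF3 = 11110011, payload 011 (3 bits).
Byte 2: 0xB8 = 10111000 (10xxxxxx ✓), payload 111000.
Byte 3: 0xA2 = 10100010 (10xxxxxx ✓), payload 100010.
Byte 4: 0xBF = 10111111 (10xxxxxx ✓), payload 111111.
Concatenate: 011111000100010111111 = 0xF88BF (21 bits → U+F88BF).

U+F88BF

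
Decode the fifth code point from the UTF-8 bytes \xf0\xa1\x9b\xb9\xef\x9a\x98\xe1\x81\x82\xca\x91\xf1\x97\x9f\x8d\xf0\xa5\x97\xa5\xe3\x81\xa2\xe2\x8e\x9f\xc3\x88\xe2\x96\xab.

U+577CD

Offset 0: leading byte 0xF0 = 11110000 → 4-byte char #1 = F0 A1 9B B9.
Offset 4: leading byte 0xEF = 11101111 → 3-byte char #2 = EF 9A 98.
Offset 7: leading byte 0xE1 = 11100001 → 3-byte char #3 = E1 81 82.
Offset 10: leading byte 0xCA = 11001010 → 2-byte char #4 = CA 91.
Offset 12: leading byte 0xF1 = 11110001 → 4-byte char #5 = F1 97 9F 8D.
Leading byte 0xF1 = 11110001 matches 11110xxx → 4-byte sequence.
Byte 1: 0xF1 = 11110001, payload 001 (3 bits).
Byte 2: 0x97 = 10010111 (10xxxxxx ✓), payload 010111.
Byte 3: 0x9F = 10011111 (10xxxxxx ✓), payload 011111.
Byte 4: 0x8D = 10001101 (10xxxxxx ✓), payload 001101.
Concatenate: 001010111011111001101 = 0x577CD (21 bits → U+577CD).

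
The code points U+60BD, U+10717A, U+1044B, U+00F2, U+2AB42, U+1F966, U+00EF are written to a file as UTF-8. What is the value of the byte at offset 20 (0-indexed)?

U+60BD → 3-byte form E6 82 BD at offsets 0–2.
U+10717A → 4-byte form F4 87 85 BA at offsets 3–6.
U+1044B → 4-byte form F0 90 91 8B at offsets 7–10.
U+00F2 → 2-byte form C3 B2 at offsets 11–12.
U+2AB42 → 4-byte form F0 AA AD 82 at offsets 13–16.
U+1F966 → 4-byte form F0 9F A5 A6 at offsets 17–20.
Offset 20 falls in char 6's range; it's byte 4 of F0 9F A5 A6 = 0xA6.

0xA6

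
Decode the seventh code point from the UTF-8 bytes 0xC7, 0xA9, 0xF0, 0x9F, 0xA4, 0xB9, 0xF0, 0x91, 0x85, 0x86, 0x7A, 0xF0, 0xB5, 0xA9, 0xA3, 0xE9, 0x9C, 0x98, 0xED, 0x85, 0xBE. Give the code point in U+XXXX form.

Offset 0: leading byte 0xC7 = 11000111 → 2-byte char #1 = C7 A9.
Offset 2: leading byte 0xF0 = 11110000 → 4-byte char #2 = F0 9F A4 B9.
Offset 6: leading byte 0xF0 = 11110000 → 4-byte char #3 = F0 91 85 86.
Offset 10: leading byte 0x7A = 01111010 → 1-byte char #4 = 7A.
Offset 11: leading byte 0xF0 = 11110000 → 4-byte char #5 = F0 B5 A9 A3.
Offset 15: leading byte 0xE9 = 11101001 → 3-byte char #6 = E9 9C 98.
Offset 18: leading byte 0xED = 11101101 → 3-byte char #7 = ED 85 BE.
Leading byte 0xED = 11101101 matches 1110xxxx → 3-byte sequence.
Byte 1: 0xED = 11101101, payload 1101 (4 bits).
Byte 2: 0x85 = 10000101 (10xxxxxx ✓), payload 000101.
Byte 3: 0xBE = 10111110 (10xxxxxx ✓), payload 111110.
Concatenate: 1101000101111110 = 0xD17E (16 bits → U+D17E).

U+D17E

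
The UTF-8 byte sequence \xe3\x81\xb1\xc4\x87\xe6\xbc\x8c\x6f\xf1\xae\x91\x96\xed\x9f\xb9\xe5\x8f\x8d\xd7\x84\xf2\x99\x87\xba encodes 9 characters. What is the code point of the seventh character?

U+53CD

Offset 0: leading byte 0xE3 = 11100011 → 3-byte char #1 = E3 81 B1.
Offset 3: leading byte 0xC4 = 11000100 → 2-byte char #2 = C4 87.
Offset 5: leading byte 0xE6 = 11100110 → 3-byte char #3 = E6 BC 8C.
Offset 8: leading byte 0x6F = 01101111 → 1-byte char #4 = 6F.
Offset 9: leading byte 0xF1 = 11110001 → 4-byte char #5 = F1 AE 91 96.
Offset 13: leading byte 0xED = 11101101 → 3-byte char #6 = ED 9F B9.
Offset 16: leading byte 0xE5 = 11100101 → 3-byte char #7 = E5 8F 8D.
Leading byte 0xE5 = 11100101 matches 1110xxxx → 3-byte sequence.
Byte 1: 0xE5 = 11100101, payload 0101 (4 bits).
Byte 2: 0x8F = 10001111 (10xxxxxx ✓), payload 001111.
Byte 3: 0x8D = 10001101 (10xxxxxx ✓), payload 001101.
Concatenate: 0101001111001101 = 0x53CD (16 bits → U+53CD).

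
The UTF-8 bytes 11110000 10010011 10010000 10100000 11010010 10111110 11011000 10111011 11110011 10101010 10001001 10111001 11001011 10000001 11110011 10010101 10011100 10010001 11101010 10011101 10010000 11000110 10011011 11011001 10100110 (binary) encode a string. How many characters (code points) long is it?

9

Byte at offset 0: 0xF0 = 11110000 → 4-byte char (#1). Advance 4.
Byte at offset 4: 0xD2 = 11010010 → 2-byte char (#2). Advance 2.
Byte at offset 6: 0xD8 = 11011000 → 2-byte char (#3). Advance 2.
Byte at offset 8: 0xF3 = 11110011 → 4-byte char (#4). Advance 4.
Byte at offset 12: 0xCB = 11001011 → 2-byte char (#5). Advance 2.
Byte at offset 14: 0xF3 = 11110011 → 4-byte char (#6). Advance 4.
Byte at offset 18: 0xEA = 11101010 → 3-byte char (#7). Advance 3.
Byte at offset 21: 0xC6 = 11000110 → 2-byte char (#8). Advance 2.
Byte at offset 23: 0xD9 = 11011001 → 2-byte char (#9). Advance 2.
Reached end at offset 25 after 9 code points.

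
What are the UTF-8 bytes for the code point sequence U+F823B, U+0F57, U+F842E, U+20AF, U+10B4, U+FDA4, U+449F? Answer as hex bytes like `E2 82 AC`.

F3 B8 88 BB E0 BD 97 F3 B8 90 AE E2 82 AF E1 82 B4 EF B6 A4 E4 92 9F

U+F823B: 4-byte form → F3 B8 88 BB.
U+0F57: 3-byte form → E0 BD 97.
U+F842E: 4-byte form → F3 B8 90 AE.
U+20AF: 3-byte form → E2 82 AF.
U+10B4: 3-byte form → E1 82 B4.
U+FDA4: 3-byte form → EF B6 A4.
U+449F: 3-byte form → E4 92 9F.
Concatenated (23 bytes): F3 B8 88 BB E0 BD 97 F3 B8 90 AE E2 82 AF E1 82 B4 EF B6 A4 E4 92 9F.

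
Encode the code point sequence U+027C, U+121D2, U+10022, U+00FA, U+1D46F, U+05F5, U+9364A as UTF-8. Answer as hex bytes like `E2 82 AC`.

C9 BC F0 92 87 92 F0 90 80 A2 C3 BA F0 9D 91 AF D7 B5 F2 93 99 8A

U+027C: 2-byte form → C9 BC.
U+121D2: 4-byte form → F0 92 87 92.
U+10022: 4-byte form → F0 90 80 A2.
U+00FA: 2-byte form → C3 BA.
U+1D46F: 4-byte form → F0 9D 91 AF.
U+05F5: 2-byte form → D7 B5.
U+9364A: 4-byte form → F2 93 99 8A.
Concatenated (22 bytes): C9 BC F0 92 87 92 F0 90 80 A2 C3 BA F0 9D 91 AF D7 B5 F2 93 99 8A.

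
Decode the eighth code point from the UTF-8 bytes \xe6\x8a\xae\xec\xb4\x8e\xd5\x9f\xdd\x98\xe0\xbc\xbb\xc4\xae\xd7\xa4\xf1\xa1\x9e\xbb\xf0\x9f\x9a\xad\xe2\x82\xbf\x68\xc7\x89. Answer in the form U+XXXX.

Offset 0: leading byte 0xE6 = 11100110 → 3-byte char #1 = E6 8A AE.
Offset 3: leading byte 0xEC = 11101100 → 3-byte char #2 = EC B4 8E.
Offset 6: leading byte 0xD5 = 11010101 → 2-byte char #3 = D5 9F.
Offset 8: leading byte 0xDD = 11011101 → 2-byte char #4 = DD 98.
Offset 10: leading byte 0xE0 = 11100000 → 3-byte char #5 = E0 BC BB.
Offset 13: leading byte 0xC4 = 11000100 → 2-byte char #6 = C4 AE.
Offset 15: leading byte 0xD7 = 11010111 → 2-byte char #7 = D7 A4.
Offset 17: leading byte 0xF1 = 11110001 → 4-byte char #8 = F1 A1 9E BB.
Leading byte 0xF1 = 11110001 matches 11110xxx → 4-byte sequence.
Byte 1: 0xF1 = 11110001, payload 001 (3 bits).
Byte 2: 0xA1 = 10100001 (10xxxxxx ✓), payload 100001.
Byte 3: 0x9E = 10011110 (10xxxxxx ✓), payload 011110.
Byte 4: 0xBB = 10111011 (10xxxxxx ✓), payload 111011.
Concatenate: 001100001011110111011 = 0x617BB (21 bits → U+617BB).

U+617BB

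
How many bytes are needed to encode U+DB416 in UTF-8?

U+DB416 = 0xDB416. UTF-8 uses 1 byte below 0x80, 2 below 0x800, 3 below 0x10000, 4 up to 0x10FFFF. 0xDB416 is in U+10000–U+10FFFF → 4 bytes.

4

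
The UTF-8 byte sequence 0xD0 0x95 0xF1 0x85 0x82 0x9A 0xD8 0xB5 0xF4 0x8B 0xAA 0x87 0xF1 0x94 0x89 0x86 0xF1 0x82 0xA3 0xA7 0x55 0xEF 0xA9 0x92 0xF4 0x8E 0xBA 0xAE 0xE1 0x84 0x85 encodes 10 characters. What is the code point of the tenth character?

Offset 0: leading byte 0xD0 = 11010000 → 2-byte char #1 = D0 95.
Offset 2: leading byte 0xF1 = 11110001 → 4-byte char #2 = F1 85 82 9A.
Offset 6: leading byte 0xD8 = 11011000 → 2-byte char #3 = D8 B5.
Offset 8: leading byte 0xF4 = 11110100 → 4-byte char #4 = F4 8B AA 87.
Offset 12: leading byte 0xF1 = 11110001 → 4-byte char #5 = F1 94 89 86.
Offset 16: leading byte 0xF1 = 11110001 → 4-byte char #6 = F1 82 A3 A7.
Offset 20: leading byte 0x55 = 01010101 → 1-byte char #7 = 55.
Offset 21: leading byte 0xEF = 11101111 → 3-byte char #8 = EF A9 92.
Offset 24: leading byte 0xF4 = 11110100 → 4-byte char #9 = F4 8E BA AE.
Offset 28: leading byte 0xE1 = 11100001 → 3-byte char #10 = E1 84 85.
Leading byte 0xE1 = 11100001 matches 1110xxxx → 3-byte sequence.
Byte 1: 0xE1 = 11100001, payload 0001 (4 bits).
Byte 2: 0x84 = 10000100 (10xxxxxx ✓), payload 000100.
Byte 3: 0x85 = 10000101 (10xxxxxx ✓), payload 000101.
Concatenate: 0001000100000101 = 0x1105 (16 bits → U+1105).

U+1105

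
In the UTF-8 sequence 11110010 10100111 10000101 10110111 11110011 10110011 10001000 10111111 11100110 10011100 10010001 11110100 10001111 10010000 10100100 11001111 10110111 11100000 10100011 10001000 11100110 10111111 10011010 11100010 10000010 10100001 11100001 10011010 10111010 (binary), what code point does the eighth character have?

Offset 0: leading byte 0xF2 = 11110010 → 4-byte char #1 = F2 A7 85 B7.
Offset 4: leading byte 0xF3 = 11110011 → 4-byte char #2 = F3 B3 88 BF.
Offset 8: leading byte 0xE6 = 11100110 → 3-byte char #3 = E6 9C 91.
Offset 11: leading byte 0xF4 = 11110100 → 4-byte char #4 = F4 8F 90 A4.
Offset 15: leading byte 0xCF = 11001111 → 2-byte char #5 = CF B7.
Offset 17: leading byte 0xE0 = 11100000 → 3-byte char #6 = E0 A3 88.
Offset 20: leading byte 0xE6 = 11100110 → 3-byte char #7 = E6 BF 9A.
Offset 23: leading byte 0xE2 = 11100010 → 3-byte char #8 = E2 82 A1.
Leading byte 0xE2 = 11100010 matches 1110xxxx → 3-byte sequence.
Byte 1: 0xE2 = 11100010, payload 0010 (4 bits).
Byte 2: 0x82 = 10000010 (10xxxxxx ✓), payload 000010.
Byte 3: 0xA1 = 10100001 (10xxxxxx ✓), payload 100001.
Concatenate: 0010000010100001 = 0x20A1 (16 bits → U+20A1).

U+20A1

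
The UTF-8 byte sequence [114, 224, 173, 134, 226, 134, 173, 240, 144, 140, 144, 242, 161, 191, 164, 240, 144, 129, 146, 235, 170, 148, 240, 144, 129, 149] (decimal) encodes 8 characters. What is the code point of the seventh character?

U+BA94

Offset 0: leading byte 0x72 = 01110010 → 1-byte char #1 = 72.
Offset 1: leading byte 0xE0 = 11100000 → 3-byte char #2 = E0 AD 86.
Offset 4: leading byte 0xE2 = 11100010 → 3-byte char #3 = E2 86 AD.
Offset 7: leading byte 0xF0 = 11110000 → 4-byte char #4 = F0 90 8C 90.
Offset 11: leading byte 0xF2 = 11110010 → 4-byte char #5 = F2 A1 BF A4.
Offset 15: leading byte 0xF0 = 11110000 → 4-byte char #6 = F0 90 81 92.
Offset 19: leading byte 0xEB = 11101011 → 3-byte char #7 = EB AA 94.
Leading byte 0xEB = 11101011 matches 1110xxxx → 3-byte sequence.
Byte 1: 0xEB = 11101011, payload 1011 (4 bits).
Byte 2: 0xAA = 10101010 (10xxxxxx ✓), payload 101010.
Byte 3: 0x94 = 10010100 (10xxxxxx ✓), payload 010100.
Concatenate: 1011101010010100 = 0xBA94 (16 bits → U+BA94).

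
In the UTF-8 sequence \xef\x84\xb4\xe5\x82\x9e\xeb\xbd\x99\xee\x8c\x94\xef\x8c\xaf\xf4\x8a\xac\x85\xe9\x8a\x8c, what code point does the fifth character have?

Offset 0: leading byte 0xEF = 11101111 → 3-byte char #1 = EF 84 B4.
Offset 3: leading byte 0xE5 = 11100101 → 3-byte char #2 = E5 82 9E.
Offset 6: leading byte 0xEB = 11101011 → 3-byte char #3 = EB BD 99.
Offset 9: leading byte 0xEE = 11101110 → 3-byte char #4 = EE 8C 94.
Offset 12: leading byte 0xEF = 11101111 → 3-byte char #5 = EF 8C AF.
Leading byte 0xEF = 11101111 matches 1110xxxx → 3-byte sequence.
Byte 1: 0xEF = 11101111, payload 1111 (4 bits).
Byte 2: 0x8C = 10001100 (10xxxxxx ✓), payload 001100.
Byte 3: 0xAF = 10101111 (10xxxxxx ✓), payload 101111.
Concatenate: 1111001100101111 = 0xF32F (16 bits → U+F32F).

U+F32F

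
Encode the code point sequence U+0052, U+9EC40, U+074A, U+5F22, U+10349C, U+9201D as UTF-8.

U+0052: 1-byte form → 52.
U+9EC40: 4-byte form → F2 9E B1 80.
U+074A: 2-byte form → DD 8A.
U+5F22: 3-byte form → E5 BC A2.
U+10349C: 4-byte form → F4 83 92 9C.
U+9201D: 4-byte form → F2 92 80 9D.
Concatenated (18 bytes): 52 F2 9E B1 80 DD 8A E5 BC A2 F4 83 92 9C F2 92 80 9D.

52 F2 9E B1 80 DD 8A E5 BC A2 F4 83 92 9C F2 92 80 9D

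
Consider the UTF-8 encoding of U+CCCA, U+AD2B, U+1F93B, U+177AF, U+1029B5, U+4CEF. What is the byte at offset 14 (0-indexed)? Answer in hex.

0xF4

U+CCCA → 3-byte form EC B3 8A at offsets 0–2.
U+AD2B → 3-byte form EA B4 AB at offsets 3–5.
U+1F93B → 4-byte form F0 9F A4 BB at offsets 6–9.
U+177AF → 4-byte form F0 97 9E AF at offsets 10–13.
U+1029B5 → 4-byte form F4 82 A6 B5 at offsets 14–17.
Offset 14 falls in char 5's range; it's byte 1 of F4 82 A6 B5 = 0xF4.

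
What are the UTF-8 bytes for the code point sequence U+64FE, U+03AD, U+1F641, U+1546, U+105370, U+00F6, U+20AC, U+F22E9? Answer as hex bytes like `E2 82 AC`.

E6 93 BE CE AD F0 9F 99 81 E1 95 86 F4 85 8D B0 C3 B6 E2 82 AC F3 B2 8B A9

U+64FE: 3-byte form → E6 93 BE.
U+03AD: 2-byte form → CE AD.
U+1F641: 4-byte form → F0 9F 99 81.
U+1546: 3-byte form → E1 95 86.
U+105370: 4-byte form → F4 85 8D B0.
U+00F6: 2-byte form → C3 B6.
U+20AC: 3-byte form → E2 82 AC.
U+F22E9: 4-byte form → F3 B2 8B A9.
Concatenated (25 bytes): E6 93 BE CE AD F0 9F 99 81 E1 95 86 F4 85 8D B0 C3 B6 E2 82 AC F3 B2 8B A9.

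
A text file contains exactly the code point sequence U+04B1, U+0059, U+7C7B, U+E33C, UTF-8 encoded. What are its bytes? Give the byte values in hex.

U+04B1: 2-byte form → D2 B1.
U+0059: 1-byte form → 59.
U+7C7B: 3-byte form → E7 B1 BB.
U+E33C: 3-byte form → EE 8C BC.
Concatenated (9 bytes): D2 B1 59 E7 B1 BB EE 8C BC.

D2 B1 59 E7 B1 BB EE 8C BC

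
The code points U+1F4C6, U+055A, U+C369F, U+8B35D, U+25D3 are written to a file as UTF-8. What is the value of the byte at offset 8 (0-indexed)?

U+1F4C6 → 4-byte form F0 9F 93 86 at offsets 0–3.
U+055A → 2-byte form D5 9A at offsets 4–5.
U+C369F → 4-byte form F3 83 9A 9F at offsets 6–9.
Offset 8 falls in char 3's range; it's byte 3 of F3 83 9A 9F = 0x9A.

0x9A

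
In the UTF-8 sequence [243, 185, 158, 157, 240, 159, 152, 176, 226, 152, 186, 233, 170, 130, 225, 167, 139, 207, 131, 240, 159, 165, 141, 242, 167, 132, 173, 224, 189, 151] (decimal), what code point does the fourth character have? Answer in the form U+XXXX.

U+9A82

Offset 0: leading byte 0xF3 = 11110011 → 4-byte char #1 = F3 B9 9E 9D.
Offset 4: leading byte 0xF0 = 11110000 → 4-byte char #2 = F0 9F 98 B0.
Offset 8: leading byte 0xE2 = 11100010 → 3-byte char #3 = E2 98 BA.
Offset 11: leading byte 0xE9 = 11101001 → 3-byte char #4 = E9 AA 82.
Leading byte 0xE9 = 11101001 matches 1110xxxx → 3-byte sequence.
Byte 1: 0xE9 = 11101001, payload 1001 (4 bits).
Byte 2: 0xAA = 10101010 (10xxxxxx ✓), payload 101010.
Byte 3: 0x82 = 10000010 (10xxxxxx ✓), payload 000010.
Concatenate: 1001101010000010 = 0x9A82 (16 bits → U+9A82).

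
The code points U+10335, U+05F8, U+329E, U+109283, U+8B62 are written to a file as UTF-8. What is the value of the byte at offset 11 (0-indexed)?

0x8A

U+10335 → 4-byte form F0 90 8C B5 at offsets 0–3.
U+05F8 → 2-byte form D7 B8 at offsets 4–5.
U+329E → 3-byte form E3 8A 9E at offsets 6–8.
U+109283 → 4-byte form F4 89 8A 83 at offsets 9–12.
Offset 11 falls in char 4's range; it's byte 3 of F4 89 8A 83 = 0x8A.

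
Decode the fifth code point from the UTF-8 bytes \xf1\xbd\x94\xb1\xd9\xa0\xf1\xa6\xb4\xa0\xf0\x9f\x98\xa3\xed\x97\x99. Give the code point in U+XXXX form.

U+D5D9

Offset 0: leading byte 0xF1 = 11110001 → 4-byte char #1 = F1 BD 94 B1.
Offset 4: leading byte 0xD9 = 11011001 → 2-byte char #2 = D9 A0.
Offset 6: leading byte 0xF1 = 11110001 → 4-byte char #3 = F1 A6 B4 A0.
Offset 10: leading byte 0xF0 = 11110000 → 4-byte char #4 = F0 9F 98 A3.
Offset 14: leading byte 0xED = 11101101 → 3-byte char #5 = ED 97 99.
Leading byte 0xED = 11101101 matches 1110xxxx → 3-byte sequence.
Byte 1: 0xED = 11101101, payload 1101 (4 bits).
Byte 2: 0x97 = 10010111 (10xxxxxx ✓), payload 010111.
Byte 3: 0x99 = 10011001 (10xxxxxx ✓), payload 011001.
Concatenate: 1101010111011001 = 0xD5D9 (16 bits → U+D5D9).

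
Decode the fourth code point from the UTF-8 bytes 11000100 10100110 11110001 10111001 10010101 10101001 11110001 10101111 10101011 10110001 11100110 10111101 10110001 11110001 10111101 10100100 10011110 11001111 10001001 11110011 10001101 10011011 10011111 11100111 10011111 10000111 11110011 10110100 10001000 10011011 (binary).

Offset 0: leading byte 0xC4 = 11000100 → 2-byte char #1 = C4 A6.
Offset 2: leading byte 0xF1 = 11110001 → 4-byte char #2 = F1 B9 95 A9.
Offset 6: leading byte 0xF1 = 11110001 → 4-byte char #3 = F1 AF AB B1.
Offset 10: leading byte 0xE6 = 11100110 → 3-byte char #4 = E6 BD B1.
Leading byte 0xE6 = 11100110 matches 1110xxxx → 3-byte sequence.
Byte 1: 0xE6 = 11100110, payload 0110 (4 bits).
Byte 2: 0xBD = 10111101 (10xxxxxx ✓), payload 111101.
Byte 3: 0xB1 = 10110001 (10xxxxxx ✓), payload 110001.
Concatenate: 0110111101110001 = 0x6F71 (16 bits → U+6F71).

U+6F71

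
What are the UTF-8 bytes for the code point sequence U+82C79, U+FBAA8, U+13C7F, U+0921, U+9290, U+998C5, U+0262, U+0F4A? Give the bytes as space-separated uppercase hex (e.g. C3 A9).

U+82C79: 4-byte form → F2 82 B1 B9.
U+FBAA8: 4-byte form → F3 BB AA A8.
U+13C7F: 4-byte form → F0 93 B1 BF.
U+0921: 3-byte form → E0 A4 A1.
U+9290: 3-byte form → E9 8A 90.
U+998C5: 4-byte form → F2 99 A3 85.
U+0262: 2-byte form → C9 A2.
U+0F4A: 3-byte form → E0 BD 8A.
Concatenated (27 bytes): F2 82 B1 B9 F3 BB AA A8 F0 93 B1 BF E0 A4 A1 E9 8A 90 F2 99 A3 85 C9 A2 E0 BD 8A.

F2 82 B1 B9 F3 BB AA A8 F0 93 B1 BF E0 A4 A1 E9 8A 90 F2 99 A3 85 C9 A2 E0 BD 8A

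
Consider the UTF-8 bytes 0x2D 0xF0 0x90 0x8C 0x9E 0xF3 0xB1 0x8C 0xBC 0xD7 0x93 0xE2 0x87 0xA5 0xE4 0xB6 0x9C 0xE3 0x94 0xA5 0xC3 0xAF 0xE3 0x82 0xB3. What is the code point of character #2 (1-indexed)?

U+1031E

Offset 0: leading byte 0x2D = 00101101 → 1-byte char #1 = 2D.
Offset 1: leading byte 0xF0 = 11110000 → 4-byte char #2 = F0 90 8C 9E.
Leading byte 0xF0 = 11110000 matches 11110xxx → 4-byte sequence.
Byte 1: 0xF0 = 11110000, payload 000 (3 bits).
Byte 2: 0x90 = 10010000 (10xxxxxx ✓), payload 010000.
Byte 3: 0x8C = 10001100 (10xxxxxx ✓), payload 001100.
Byte 4: 0x9E = 10011110 (10xxxxxx ✓), payload 011110.
Concatenate: 000010000001100011110 = 0x1031E (21 bits → U+1031E).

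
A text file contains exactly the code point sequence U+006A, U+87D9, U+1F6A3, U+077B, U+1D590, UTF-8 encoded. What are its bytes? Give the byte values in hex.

6A E8 9F 99 F0 9F 9A A3 DD BB F0 9D 96 90

U+006A: 1-byte form → 6A.
U+87D9: 3-byte form → E8 9F 99.
U+1F6A3: 4-byte form → F0 9F 9A A3.
U+077B: 2-byte form → DD BB.
U+1D590: 4-byte form → F0 9D 96 90.
Concatenated (14 bytes): 6A E8 9F 99 F0 9F 9A A3 DD BB F0 9D 96 90.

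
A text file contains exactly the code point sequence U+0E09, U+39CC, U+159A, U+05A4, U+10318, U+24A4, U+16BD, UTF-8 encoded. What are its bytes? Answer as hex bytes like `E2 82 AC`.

U+0E09: 3-byte form → E0 B8 89.
U+39CC: 3-byte form → E3 A7 8C.
U+159A: 3-byte form → E1 96 9A.
U+05A4: 2-byte form → D6 A4.
U+10318: 4-byte form → F0 90 8C 98.
U+24A4: 3-byte form → E2 92 A4.
U+16BD: 3-byte form → E1 9A BD.
Concatenated (21 bytes): E0 B8 89 E3 A7 8C E1 96 9A D6 A4 F0 90 8C 98 E2 92 A4 E1 9A BD.

E0 B8 89 E3 A7 8C E1 96 9A D6 A4 F0 90 8C 98 E2 92 A4 E1 9A BD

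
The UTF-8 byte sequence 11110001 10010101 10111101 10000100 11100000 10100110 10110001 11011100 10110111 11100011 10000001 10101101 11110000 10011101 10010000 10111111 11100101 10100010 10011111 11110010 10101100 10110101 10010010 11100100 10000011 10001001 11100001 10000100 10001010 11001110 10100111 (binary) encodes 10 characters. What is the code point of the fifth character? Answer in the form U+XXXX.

U+1D43F

Offset 0: leading byte 0xF1 = 11110001 → 4-byte char #1 = F1 95 BD 84.
Offset 4: leading byte 0xE0 = 11100000 → 3-byte char #2 = E0 A6 B1.
Offset 7: leading byte 0xDC = 11011100 → 2-byte char #3 = DC B7.
Offset 9: leading byte 0xE3 = 11100011 → 3-byte char #4 = E3 81 AD.
Offset 12: leading byte 0xF0 = 11110000 → 4-byte char #5 = F0 9D 90 BF.
Leading byte 0xF0 = 11110000 matches 11110xxx → 4-byte sequence.
Byte 1: 0xF0 = 11110000, payload 000 (3 bits).
Byte 2: 0x9D = 10011101 (10xxxxxx ✓), payload 011101.
Byte 3: 0x90 = 10010000 (10xxxxxx ✓), payload 010000.
Byte 4: 0xBF = 10111111 (10xxxxxx ✓), payload 111111.
Concatenate: 000011101010000111111 = 0x1D43F (21 bits → U+1D43F).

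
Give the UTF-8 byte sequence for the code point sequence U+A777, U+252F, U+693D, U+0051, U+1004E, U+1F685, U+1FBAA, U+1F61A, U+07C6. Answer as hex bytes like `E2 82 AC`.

EA 9D B7 E2 94 AF E6 A4 BD 51 F0 90 81 8E F0 9F 9A 85 F0 9F AE AA F0 9F 98 9A DF 86

U+A777: 3-byte form → EA 9D B7.
U+252F: 3-byte form → E2 94 AF.
U+693D: 3-byte form → E6 A4 BD.
U+0051: 1-byte form → 51.
U+1004E: 4-byte form → F0 90 81 8E.
U+1F685: 4-byte form → F0 9F 9A 85.
U+1FBAA: 4-byte form → F0 9F AE AA.
U+1F61A: 4-byte form → F0 9F 98 9A.
U+07C6: 2-byte form → DF 86.
Concatenated (28 bytes): EA 9D B7 E2 94 AF E6 A4 BD 51 F0 90 81 8E F0 9F 9A 85 F0 9F AE AA F0 9F 98 9A DF 86.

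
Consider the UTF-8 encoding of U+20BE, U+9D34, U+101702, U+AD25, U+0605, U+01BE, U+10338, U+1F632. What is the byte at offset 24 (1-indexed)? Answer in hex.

1-indexed offset 24 is 0-indexed offset 23.
U+20BE → 3-byte form E2 82 BE at offsets 0–2.
U+9D34 → 3-byte form E9 B4 B4 at offsets 3–5.
U+101702 → 4-byte form F4 81 9C 82 at offsets 6–9.
U+AD25 → 3-byte form EA B4 A5 at offsets 10–12.
U+0605 → 2-byte form D8 85 at offsets 13–14.
U+01BE → 2-byte form C6 BE at offsets 15–16.
U+10338 → 4-byte form F0 90 8C B8 at offsets 17–20.
U+1F632 → 4-byte form F0 9F 98 B2 at offsets 21–24.
Offset 23 falls in char 8's range; it's byte 3 of F0 9F 98 B2 = 0x98.

0x98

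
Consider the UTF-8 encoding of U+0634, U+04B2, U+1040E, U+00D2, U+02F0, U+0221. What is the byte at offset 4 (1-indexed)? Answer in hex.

0xB2

1-indexed offset 4 is 0-indexed offset 3.
U+0634 → 2-byte form D8 B4 at offsets 0–1.
U+04B2 → 2-byte form D2 B2 at offsets 2–3.
Offset 3 falls in char 2's range; it's byte 2 of D2 B2 = 0xB2.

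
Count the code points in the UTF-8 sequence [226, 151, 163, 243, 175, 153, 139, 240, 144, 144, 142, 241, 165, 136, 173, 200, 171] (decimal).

Byte at offset 0: 0xE2 = 11100010 → 3-byte char (#1). Advance 3.
Byte at offset 3: 0xF3 = 11110011 → 4-byte char (#2). Advance 4.
Byte at offset 7: 0xF0 = 11110000 → 4-byte char (#3). Advance 4.
Byte at offset 11: 0xF1 = 11110001 → 4-byte char (#4). Advance 4.
Byte at offset 15: 0xC8 = 11001000 → 2-byte char (#5). Advance 2.
Reached end at offset 17 after 5 code points.

5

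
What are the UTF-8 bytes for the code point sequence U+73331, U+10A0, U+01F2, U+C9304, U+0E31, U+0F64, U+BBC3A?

U+73331: 4-byte form → F1 B3 8C B1.
U+10A0: 3-byte form → E1 82 A0.
U+01F2: 2-byte form → C7 B2.
U+C9304: 4-byte form → F3 89 8C 84.
U+0E31: 3-byte form → E0 B8 B1.
U+0F64: 3-byte form → E0 BD A4.
U+BBC3A: 4-byte form → F2 BB B0 BA.
Concatenated (23 bytes): F1 B3 8C B1 E1 82 A0 C7 B2 F3 89 8C 84 E0 B8 B1 E0 BD A4 F2 BB B0 BA.

F1 B3 8C B1 E1 82 A0 C7 B2 F3 89 8C 84 E0 B8 B1 E0 BD A4 F2 BB B0 BA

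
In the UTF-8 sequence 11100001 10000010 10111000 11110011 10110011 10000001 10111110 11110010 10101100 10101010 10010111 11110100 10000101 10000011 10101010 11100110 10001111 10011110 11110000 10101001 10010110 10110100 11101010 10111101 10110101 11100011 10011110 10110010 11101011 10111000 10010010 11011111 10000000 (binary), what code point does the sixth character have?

U+295B4

Offset 0: leading byte 0xE1 = 11100001 → 3-byte char #1 = E1 82 B8.
Offset 3: leading byte 0xF3 = 11110011 → 4-byte char #2 = F3 B3 81 BE.
Offset 7: leading byte 0xF2 = 11110010 → 4-byte char #3 = F2 AC AA 97.
Offset 11: leading byte 0xF4 = 11110100 → 4-byte char #4 = F4 85 83 AA.
Offset 15: leading byte 0xE6 = 11100110 → 3-byte char #5 = E6 8F 9E.
Offset 18: leading byte 0xF0 = 11110000 → 4-byte char #6 = F0 A9 96 B4.
Leading byte 0xF0 = 11110000 matches 11110xxx → 4-byte sequence.
Byte 1: 0xF0 = 11110000, payload 000 (3 bits).
Byte 2: 0xA9 = 10101001 (10xxxxxx ✓), payload 101001.
Byte 3: 0x96 = 10010110 (10xxxxxx ✓), payload 010110.
Byte 4: 0xB4 = 10110100 (10xxxxxx ✓), payload 110100.
Concatenate: 000101001010110110100 = 0x295B4 (21 bits → U+295B4).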